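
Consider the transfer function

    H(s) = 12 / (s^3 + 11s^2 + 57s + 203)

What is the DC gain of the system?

Set s = 0: H(0) = (12) / (203) = 12/203.

H(0) = 12/203 ≈ 0.05911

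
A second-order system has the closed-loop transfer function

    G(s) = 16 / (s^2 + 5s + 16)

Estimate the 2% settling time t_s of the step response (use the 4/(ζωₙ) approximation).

t_s ≈ 1.600 s

Comparing s^2 + 5s + 16 to s^2 + 2ζωₙs + ωₙ²: ωₙ = 4 rad/s and ζ = 5/(2·4) = 0.625.
ζωₙ = 5/2 = 2.5, so t_s ≈ 4/(ζωₙ) = 4/2.5 = 1.600 s.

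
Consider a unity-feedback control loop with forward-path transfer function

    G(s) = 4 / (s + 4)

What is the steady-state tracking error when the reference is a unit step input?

e_ss = 0.5000

G(s) has no poles at the origin.
This is a Type 0 system. Kp = lim_{s→0} G(s) = 4/4 = 1.
e_ss = 1/(1 + Kp) = 1/(1 + 1) = 1/2 ≈ 0.5000.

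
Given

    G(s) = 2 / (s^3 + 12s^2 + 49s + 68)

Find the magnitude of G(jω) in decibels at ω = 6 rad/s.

|G(j6)|_dB ≈ -45.4 dB

Substitute s = j6: numerator = 2, denominator = -364 + j78.
|G(j6)| = |2| / |-364 + j78| = 2 / 372.26 ≈ 0.005373.
In decibels: 20·log₁₀(0.005373) ≈ -45.4 dB.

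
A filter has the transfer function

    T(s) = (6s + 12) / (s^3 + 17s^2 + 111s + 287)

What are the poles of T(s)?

The poles are the roots of the denominator s^3 + 17s^2 + 111s + 287 = 0.
Trying s = -7: the polynomial evaluates to 0, so (s + 7) is a factor.
Dividing out leaves s^2 + 10s + 41 = 0.
The quadratic formula then gives s = -5 ± 4j.

s = -5 ± 4j, -7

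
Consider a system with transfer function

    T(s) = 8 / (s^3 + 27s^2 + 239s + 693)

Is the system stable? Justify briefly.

stable

The denominator s^3 + 27s^2 + 239s + 693 factors as (s + 11)(s + 9)(s + 7), giving poles at s = -11, -9, -7.
Since all poles lie strictly in the left half-plane, the system is stable.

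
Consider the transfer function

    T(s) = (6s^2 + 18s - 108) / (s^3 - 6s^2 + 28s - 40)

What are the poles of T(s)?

The poles are the roots of the denominator s^3 - 6s^2 + 28s - 40 = 0.
Trying s = 2: the polynomial evaluates to 0, so (s - 2) is a factor.
Dividing out leaves s^2 - 4s + 20 = 0.
The quadratic formula then gives s = 2 ± 4j.

s = 2 ± 4j, 2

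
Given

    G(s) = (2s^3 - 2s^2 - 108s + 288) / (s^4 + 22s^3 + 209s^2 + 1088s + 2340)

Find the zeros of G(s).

Set the numerator to zero: 2s^3 - 2s^2 - 108s + 288 = 0, i.e. 2·(s^3 - s^2 - 54s + 144) = 0.
Factoring: (s - 6)(s - 3)(s + 8) = 0.

s = 6, 3, -8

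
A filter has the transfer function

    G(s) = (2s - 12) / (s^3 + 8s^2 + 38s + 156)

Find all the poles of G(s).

s = -1 ± 5j, -6

The poles are the roots of the denominator s^3 + 8s^2 + 38s + 156 = 0.
Trying s = -6: the polynomial evaluates to 0, so (s + 6) is a factor.
Dividing out leaves s^2 + 2s + 26 = 0.
The quadratic formula then gives s = -1 ± 5j.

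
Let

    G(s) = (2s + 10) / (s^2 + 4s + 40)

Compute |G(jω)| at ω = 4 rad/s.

|G(j4)| ≈ 0.4440

Substitute s = j4: numerator = 10 + j8, denominator = 24 + j16.
|G(j4)| = |10 + j8| / |24 + j16| = 12.806 / 28.844 ≈ 0.4440.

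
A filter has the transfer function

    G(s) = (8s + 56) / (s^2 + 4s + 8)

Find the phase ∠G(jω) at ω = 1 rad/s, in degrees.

At s = j1: numerator = 56 + j8, denominator = 7 + j4.
∠G = ∠num − ∠den = 8.1301° − (29.745°) = -21.61°.

∠G(j1) ≈ -21.61°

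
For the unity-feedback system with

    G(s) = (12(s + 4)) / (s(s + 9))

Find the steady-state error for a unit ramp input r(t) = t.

G(s) has one pole at the origin.
This is a Type 1 system. Kv = lim_{s→0} s·G(s) = 48/9 = 16/3.
e_ss = 1/Kv = 1/(16/3) = 3/16 ≈ 0.1875.

e_ss = 0.1875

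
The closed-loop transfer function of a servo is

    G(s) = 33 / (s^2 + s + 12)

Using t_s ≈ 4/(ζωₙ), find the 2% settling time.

t_s ≈ 8 s

Comparing s^2 + s + 12 to s^2 + 2ζωₙs + ωₙ²: ωₙ = √12 ≈ 3.464 rad/s and ζ = 1/(2·√12) ≈ 0.1443.
ζωₙ = 1/2 = 0.5, so t_s ≈ 4/(ζωₙ) = 4/0.5 = 8 s.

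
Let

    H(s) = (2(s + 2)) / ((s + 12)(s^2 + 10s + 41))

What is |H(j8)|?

Substitute s = j8: numerator = 4 + j16, denominator = -916 + j776.
|H(j8)| = |4 + j16| / |-916 + j776| = 16.492 / 1200.5 ≈ 0.01374.

|H(j8)| ≈ 0.01374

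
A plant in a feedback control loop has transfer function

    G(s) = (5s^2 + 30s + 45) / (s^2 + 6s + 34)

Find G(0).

G(0) = 45/34 ≈ 1.324

Set s = 0: G(0) = (45) / (34) = 45/34.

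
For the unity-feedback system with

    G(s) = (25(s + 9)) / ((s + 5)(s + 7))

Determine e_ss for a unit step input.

e_ss = 0.1346

G(s) has no poles at the origin.
This is a Type 0 system. Kp = lim_{s→0} G(s) = 225/35 = 45/7.
e_ss = 1/(1 + Kp) = 1/(1 + 45/7) = 7/52 ≈ 0.1346.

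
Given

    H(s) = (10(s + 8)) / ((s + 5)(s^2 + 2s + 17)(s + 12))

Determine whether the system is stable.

stable

The poles can be read from the denominator factors: s = -5, -1 ± 4j, -12.
Since all poles lie strictly in the left half-plane, the system is stable.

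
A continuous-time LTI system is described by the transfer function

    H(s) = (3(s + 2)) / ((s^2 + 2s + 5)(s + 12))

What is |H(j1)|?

|H(j1)| ≈ 0.1246

Substitute s = j1: numerator = 6 + j3, denominator = 46 + j28.
|H(j1)| = |6 + j3| / |46 + j28| = 6.7082 / 53.852 ≈ 0.1246.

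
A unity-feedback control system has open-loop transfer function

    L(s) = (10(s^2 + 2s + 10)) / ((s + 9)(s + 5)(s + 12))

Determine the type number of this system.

Type 0

The denominator has no factor of s at the origin — no free integrator — so this is a Type 0 system.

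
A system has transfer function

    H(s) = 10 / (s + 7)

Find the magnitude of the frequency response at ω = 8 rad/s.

Substitute s = j8: numerator = 10, denominator = 7 + j8.
|H(j8)| = |10| / |7 + j8| = 10 / 10.630 ≈ 0.9407.

|H(j8)| ≈ 0.9407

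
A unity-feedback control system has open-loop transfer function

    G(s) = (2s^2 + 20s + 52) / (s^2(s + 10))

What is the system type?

Type 2

The denominator has 2 factors of s at the origin (free integrators), so this is a Type 2 system.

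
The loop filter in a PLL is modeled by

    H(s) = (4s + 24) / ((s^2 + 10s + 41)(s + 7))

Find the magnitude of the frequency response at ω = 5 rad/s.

Substitute s = j5: numerator = 24 + j20, denominator = -138 + j430.
|H(j5)| = |24 + j20| / |-138 + j430| = 31.241 / 451.60 ≈ 0.06918.

|H(j5)| ≈ 0.06918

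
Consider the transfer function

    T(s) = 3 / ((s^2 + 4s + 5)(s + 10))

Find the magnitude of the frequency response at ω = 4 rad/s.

|T(j4)| ≈ 0.01435

Substitute s = j4: numerator = 3, denominator = -174 + j116.
|T(j4)| = |3| / |-174 + j116| = 3 / 209.12 ≈ 0.01435.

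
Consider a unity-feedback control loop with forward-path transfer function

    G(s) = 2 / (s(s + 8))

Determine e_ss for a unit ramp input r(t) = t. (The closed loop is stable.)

e_ss = 4

G(s) has one pole at the origin.
This is a Type 1 system. Kv = lim_{s→0} s·G(s) = 2/8 = 1/4.
e_ss = 1/Kv = 1/(1/4) = 4.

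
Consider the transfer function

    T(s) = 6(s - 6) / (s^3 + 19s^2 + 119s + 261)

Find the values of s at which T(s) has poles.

s = -5 + 2j, -5 - 2j, -9

The poles are the roots of the denominator s^3 + 19s^2 + 119s + 261 = 0.
Trying s = -9: the polynomial evaluates to 0, so (s + 9) is a factor.
Dividing out leaves s^2 + 10s + 29 = 0.
The quadratic formula then gives s = -5 ± 2j.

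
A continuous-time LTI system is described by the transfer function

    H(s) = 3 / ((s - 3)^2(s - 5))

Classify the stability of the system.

The poles can be read from the denominator factors: s = 3, 5, 3.
Since the pole(s) at s = 3, 5, 3 lie in the right half-plane, the system is unstable.

unstable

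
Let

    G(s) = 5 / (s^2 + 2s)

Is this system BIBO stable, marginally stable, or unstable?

marginally stable

The denominator s^2 + 2s factors as s(s + 2), giving poles at s = 0, -2.
Since the simple pole(s) at s = 0 lie on the jω-axis with none in the right half-plane, the system is marginally stable.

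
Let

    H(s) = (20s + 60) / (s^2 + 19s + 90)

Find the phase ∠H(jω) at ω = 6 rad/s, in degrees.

∠H(j6) ≈ -1.219°

At s = j6: numerator = 60 + j120, denominator = 54 + j114.
∠H = ∠num − ∠den = 63.435° − (64.654°) = -1.219°.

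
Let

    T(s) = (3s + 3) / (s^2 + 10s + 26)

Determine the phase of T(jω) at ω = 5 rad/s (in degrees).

At s = j5: numerator = 3 + j15, denominator = 1 + j50.
∠T = ∠num − ∠den = 78.690° − (88.854°) = -10.16°.

∠T(j5) ≈ -10.16°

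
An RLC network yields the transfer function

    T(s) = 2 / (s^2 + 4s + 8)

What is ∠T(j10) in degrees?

∠T(j10) ≈ -156.5°

At s = j10: numerator = 2, denominator = -92 + j40.
∠T = ∠num − ∠den = 0° − (156.50°) = -156.5°.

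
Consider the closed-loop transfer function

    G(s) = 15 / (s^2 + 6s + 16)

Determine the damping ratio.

Compare the denominator to the standard form s^2 + 2ζωₙs + ωₙ².
ωₙ² = 16, so ωₙ = 4 rad/s.
2ζωₙ = 6, so ζ = 6/(2·4) = 0.75.

ζ = 0.75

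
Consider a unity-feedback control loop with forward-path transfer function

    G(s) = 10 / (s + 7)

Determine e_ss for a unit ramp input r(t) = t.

G(s) has no poles at the origin.
This is a Type 0 system; Kv = lim_{s→0} s·G(s) = 0, so the steady-state error for a ramp input is infinite.

e_ss = ∞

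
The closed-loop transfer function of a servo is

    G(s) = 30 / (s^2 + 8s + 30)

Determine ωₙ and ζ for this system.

Compare the denominator to the standard form s^2 + 2ζωₙs + ωₙ².
ωₙ² = 30, so ωₙ = √30 ≈ 5.477 rad/s.
2ζωₙ = 8, so ζ = 8/(2·√30) ≈ 0.7303.
With ζ = 0.7303 the response is underdamped.

ωₙ ≈ 5.477 rad/s, ζ ≈ 0.7303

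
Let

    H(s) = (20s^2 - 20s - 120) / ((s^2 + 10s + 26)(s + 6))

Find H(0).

Set s = 0: H(0) = (-120) / (156) = -10/13.

H(0) = -10/13 ≈ -0.7692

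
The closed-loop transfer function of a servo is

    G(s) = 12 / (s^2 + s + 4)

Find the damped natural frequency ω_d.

ω_d ≈ 1.936 rad/s

Comparing s^2 + s + 4 to s^2 + 2ζωₙs + ωₙ²: ωₙ = 2 rad/s and ζ = 1/(2·2) = 0.25.
ζωₙ = 1/2 = 0.5, so ω_d = ωₙ√(1−ζ²) = √(ωₙ² − (ζωₙ)²) = √(4 − 0.5²) = √3.75 ≈ 1.936 rad/s.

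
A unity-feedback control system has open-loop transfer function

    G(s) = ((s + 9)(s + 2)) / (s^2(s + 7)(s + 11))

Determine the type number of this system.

The denominator has 2 factors of s at the origin (free integrators), so this is a Type 2 system.

Type 2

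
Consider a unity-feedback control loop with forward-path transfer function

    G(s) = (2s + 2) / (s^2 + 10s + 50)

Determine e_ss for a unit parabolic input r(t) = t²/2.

G(s) has no poles at the origin.
This is a Type 0 system; Ka = lim_{s→0} s^2·G(s) = 0, so the steady-state error for a parabola input is infinite.

e_ss = ∞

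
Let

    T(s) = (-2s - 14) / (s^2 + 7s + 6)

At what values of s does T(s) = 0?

s = -7

Set the numerator to zero: -2s - 14 = 0, i.e. -2·(s + 7) = 0.
So s = -7.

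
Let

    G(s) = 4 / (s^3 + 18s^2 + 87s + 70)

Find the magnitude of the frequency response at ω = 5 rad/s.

|G(j5)| ≈ 0.008156

Substitute s = j5: numerator = 4, denominator = -380 + j310.
|G(j5)| = |4| / |-380 + j310| = 4 / 490.41 ≈ 0.008156.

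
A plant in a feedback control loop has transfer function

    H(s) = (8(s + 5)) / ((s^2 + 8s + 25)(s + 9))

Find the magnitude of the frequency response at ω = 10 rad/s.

|H(j10)| ≈ 0.06063

Substitute s = j10: numerator = 40 + j80, denominator = -1475 - j30.
|H(j10)| = |40 + j80| / |-1475 - j30| = 89.443 / 1475.3 ≈ 0.06063.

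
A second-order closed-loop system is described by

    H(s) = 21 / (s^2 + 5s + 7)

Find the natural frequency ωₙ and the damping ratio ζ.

Compare the denominator to the standard form s^2 + 2ζωₙs + ωₙ².
ωₙ² = 7, so ωₙ = √7 ≈ 2.646 rad/s.
2ζωₙ = 5, so ζ = 5/(2·√7) ≈ 0.9449.

ωₙ ≈ 2.646 rad/s, ζ ≈ 0.9449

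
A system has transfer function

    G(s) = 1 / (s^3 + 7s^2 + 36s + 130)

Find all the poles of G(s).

s = -1 + 5j, -1 - 5j, -5

The poles are the roots of the denominator s^3 + 7s^2 + 36s + 130 = 0.
Trying s = -5: the polynomial evaluates to 0, so (s + 5) is a factor.
Dividing out leaves s^2 + 2s + 26 = 0.
The quadratic formula then gives s = -1 ± 5j.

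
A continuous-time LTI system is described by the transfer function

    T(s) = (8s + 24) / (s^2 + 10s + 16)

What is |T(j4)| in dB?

|T(j4)|_dB ≈ 0 dB

Substitute s = j4: numerator = 24 + j32, denominator = j40.
|T(j4)| = |24 + j32| / |j40| = 40 / 40 = 1.
In decibels: 20·log₁₀(1) ≈ 0 dB.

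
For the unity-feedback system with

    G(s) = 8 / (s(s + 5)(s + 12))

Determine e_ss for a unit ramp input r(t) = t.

e_ss = 7.500

G(s) has one pole at the origin.
This is a Type 1 system. Kv = lim_{s→0} s·G(s) = 8/60 = 2/15.
e_ss = 1/Kv = 1/(2/15) = 15/2 ≈ 7.500.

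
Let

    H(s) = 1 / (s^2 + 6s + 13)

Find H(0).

At s = 0 each factor (s + a) contributes a and each (s^2 + bs + c) contributes c.
H(0) = 1·1 / ((13)) = 1/13 = 1/13.

H(0) = 1/13 ≈ 0.07692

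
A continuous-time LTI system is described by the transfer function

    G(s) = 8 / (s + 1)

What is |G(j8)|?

Substitute s = j8: numerator = 8, denominator = 1 + j8.
|G(j8)| = |8| / |1 + j8| = 8 / 8.0623 ≈ 0.9923.

|G(j8)| ≈ 0.9923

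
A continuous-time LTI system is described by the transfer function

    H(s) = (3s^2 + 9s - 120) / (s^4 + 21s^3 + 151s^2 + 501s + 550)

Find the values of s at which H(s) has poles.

The poles are the roots of the denominator s^4 + 21s^3 + 151s^2 + 501s + 550 = 0.
Trying s = -11: the polynomial evaluates to 0, so (s + 11) is a factor.
Dividing out leaves s^3 + 10s^2 + 41s + 50 = 0.
This factors further as (s^2 + 8s + 25)(s + 2) = 0.

s = -4 + 3j, -4 - 3j, -11, -2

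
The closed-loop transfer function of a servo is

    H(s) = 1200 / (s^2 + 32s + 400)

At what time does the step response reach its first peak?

t_p ≈ 0.2618 s

Comparing s^2 + 32s + 400 to s^2 + 2ζωₙs + ωₙ²: ωₙ = 20 rad/s and ζ = 32/(2·20) = 0.8.
ζωₙ = 32/2 = 16, so ω_d = ωₙ√(1−ζ²) = √(ωₙ² − (ζωₙ)²) = √(400 − 16²) = √144 = 12 rad/s.
t_p = π/ω_d = π/12 ≈ 0.2618 s.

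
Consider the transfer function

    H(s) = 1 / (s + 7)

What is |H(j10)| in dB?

|H(j10)|_dB ≈ -21.7 dB

Substitute s = j10: numerator = 1, denominator = 7 + j10.
|H(j10)| = |1| / |7 + j10| = 1 / 12.207 ≈ 0.08192.
In decibels: 20·log₁₀(0.08192) ≈ -21.7 dB.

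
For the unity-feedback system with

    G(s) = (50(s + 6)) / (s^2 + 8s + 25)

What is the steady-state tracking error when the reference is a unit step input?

e_ss = 0.07692

G(s) has no poles at the origin.
This is a Type 0 system. Kp = lim_{s→0} G(s) = 300/25 = 12.
e_ss = 1/(1 + Kp) = 1/(1 + 12) = 1/13 ≈ 0.07692.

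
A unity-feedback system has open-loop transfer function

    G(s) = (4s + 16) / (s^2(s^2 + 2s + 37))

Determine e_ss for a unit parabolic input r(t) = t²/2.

G(s) has 2 poles at the origin.
This is a Type 2 system. Ka = lim_{s→0} s^2·G(s) = 16/37.
e_ss = 1/Ka = 1/(16/37) = 37/16 ≈ 2.312.

e_ss = 2.312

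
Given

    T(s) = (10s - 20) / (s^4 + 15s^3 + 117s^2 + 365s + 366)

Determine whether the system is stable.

The denominator s^4 + 15s^3 + 117s^2 + 365s + 366 factors as (s + 3)(s + 2)(s^2 + 10s + 61), giving poles at s = -3, -2, -5 ± 6j.
Since all poles lie strictly in the left half-plane, the system is stable.

stable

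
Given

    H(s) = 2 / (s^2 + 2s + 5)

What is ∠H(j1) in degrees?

∠H(j1) ≈ -26.57°

At s = j1: numerator = 2, denominator = 4 + j2.
∠H = ∠num − ∠den = 0° − (26.565°) = -26.57°.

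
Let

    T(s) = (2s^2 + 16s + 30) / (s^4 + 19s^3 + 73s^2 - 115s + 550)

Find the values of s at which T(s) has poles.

s = 1 ± 2j, -10, -11

The poles are the roots of the denominator s^4 + 19s^3 + 73s^2 - 115s + 550 = 0.
Trying s = -10: the polynomial evaluates to 0, so (s + 10) is a factor.
Dividing out leaves s^3 + 9s^2 - 17s + 55 = 0.
This factors further as (s^2 - 2s + 5)(s + 11) = 0.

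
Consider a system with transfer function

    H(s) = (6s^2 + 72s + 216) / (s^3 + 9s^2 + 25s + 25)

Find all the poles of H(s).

s = -2 + j, -2 - j, -5

The poles are the roots of the denominator s^3 + 9s^2 + 25s + 25 = 0.
Trying s = -5: the polynomial evaluates to 0, so (s + 5) is a factor.
Dividing out leaves s^2 + 4s + 5 = 0.
The quadratic formula then gives s = -2 ± 1j.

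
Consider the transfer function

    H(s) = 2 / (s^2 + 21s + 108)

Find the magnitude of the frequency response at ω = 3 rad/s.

|H(j3)| ≈ 0.01704

Substitute s = j3: numerator = 2, denominator = 99 + j63.
|H(j3)| = |2| / |99 + j63| = 2 / 117.35 ≈ 0.01704.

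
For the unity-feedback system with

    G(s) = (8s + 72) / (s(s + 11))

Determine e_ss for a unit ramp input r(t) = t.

G(s) has one pole at the origin.
This is a Type 1 system. Kv = lim_{s→0} s·G(s) = 72/11.
e_ss = 1/Kv = 1/(72/11) = 11/72 ≈ 0.1528.

e_ss = 0.1528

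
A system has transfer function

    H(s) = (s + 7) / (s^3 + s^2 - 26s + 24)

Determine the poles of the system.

s = -6, 4, 1

The poles are the roots of the denominator s^3 + s^2 - 26s + 24 = 0.
Trying s = -6: the polynomial evaluates to 0, so (s + 6) is a factor.
Dividing out leaves s^2 - 5s + 4 = 0.
Factoring the quadratic: (s - 4)(s - 1) = 0.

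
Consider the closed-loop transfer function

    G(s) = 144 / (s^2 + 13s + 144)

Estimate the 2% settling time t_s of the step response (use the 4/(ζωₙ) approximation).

t_s ≈ 0.6154 s

Comparing s^2 + 13s + 144 to s^2 + 2ζωₙs + ωₙ²: ωₙ = 12 rad/s and ζ = 13/(2·12) ≈ 0.5417.
ζωₙ = 13/2 = 6.5, so t_s ≈ 4/(ζωₙ) = 4/6.5 ≈ 0.6154 s.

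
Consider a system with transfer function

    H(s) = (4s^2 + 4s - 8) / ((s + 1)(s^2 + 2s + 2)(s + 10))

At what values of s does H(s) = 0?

Set the numerator to zero: 4s^2 + 4s - 8 = 0, i.e. 4·(s^2 + s - 2) = 0.
Factoring: (s + 2)(s - 1) = 0.

s = -2, 1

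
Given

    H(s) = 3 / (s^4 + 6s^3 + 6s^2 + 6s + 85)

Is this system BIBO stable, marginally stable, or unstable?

The denominator s^4 + 6s^3 + 6s^2 + 6s + 85 factors as (s^2 + 8s + 17)(s^2 - 2s + 5), giving poles at s = -4 + j, -4 - j, 1 + 2j, 1 - 2j.
Since the pole(s) at s = 1 + 2j, 1 - 2j lie in the right half-plane, the system is unstable.

unstable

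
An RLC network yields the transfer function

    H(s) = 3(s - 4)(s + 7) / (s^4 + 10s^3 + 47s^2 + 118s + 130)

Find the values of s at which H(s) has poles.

The poles are the roots of the denominator s^4 + 10s^3 + 47s^2 + 118s + 130 = 0.
No real roots exist; factor into two real quadratics: (s^2 + 4s + 13)(s^2 + 6s + 10) = 0.
Each quadratic gives a conjugate pair via the quadratic formula.

s = -2 ± 3j, -3 ± j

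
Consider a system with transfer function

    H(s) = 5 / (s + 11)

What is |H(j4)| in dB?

|H(j4)|_dB ≈ -7.39 dB

Substitute s = j4: numerator = 5, denominator = 11 + j4.
|H(j4)| = |5| / |11 + j4| = 5 / 11.705 ≈ 0.4272.
In decibels: 20·log₁₀(0.4272) ≈ -7.39 dB.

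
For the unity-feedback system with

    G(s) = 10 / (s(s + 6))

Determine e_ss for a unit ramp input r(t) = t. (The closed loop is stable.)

G(s) has one pole at the origin.
This is a Type 1 system. Kv = lim_{s→0} s·G(s) = 10/6 = 5/3.
e_ss = 1/Kv = 1/(5/3) = 3/5 ≈ 0.6000.

e_ss = 0.6000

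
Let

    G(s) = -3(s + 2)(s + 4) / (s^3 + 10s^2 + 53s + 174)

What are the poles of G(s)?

The poles are the roots of the denominator s^3 + 10s^2 + 53s + 174 = 0.
Trying s = -6: the polynomial evaluates to 0, so (s + 6) is a factor.
Dividing out leaves s^2 + 4s + 29 = 0.
The quadratic formula then gives s = -2 ± 5j.

s = -2 + 5j, -2 - 5j, -6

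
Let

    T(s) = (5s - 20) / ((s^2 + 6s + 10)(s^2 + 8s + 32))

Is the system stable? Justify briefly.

stable

The poles can be read from the denominator factors: s = -3 + j, -3 - j, -4 + 4j, -4 - 4j.
Since all poles lie strictly in the left half-plane, the system is stable.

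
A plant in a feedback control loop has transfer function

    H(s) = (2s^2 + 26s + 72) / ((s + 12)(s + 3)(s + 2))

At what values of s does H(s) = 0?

s = -9, -4

Set the numerator to zero: 2s^2 + 26s + 72 = 0, i.e. 2·(s^2 + 13s + 36) = 0.
Factoring: (s + 9)(s + 4) = 0.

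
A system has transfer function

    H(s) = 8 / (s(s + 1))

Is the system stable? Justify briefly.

The poles can be read from the denominator factors: s = 0, -1.
Since the simple pole(s) at s = 0 lie on the jω-axis with none in the right half-plane, the system is marginally stable.

marginally stable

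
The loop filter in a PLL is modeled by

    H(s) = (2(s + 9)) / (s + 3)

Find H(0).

H(0) = 6

Set s = 0: H(0) = (18) / (3) = 6.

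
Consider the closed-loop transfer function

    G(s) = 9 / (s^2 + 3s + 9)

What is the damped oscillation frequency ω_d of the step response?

Comparing s^2 + 3s + 9 to s^2 + 2ζωₙs + ωₙ²: ωₙ = 3 rad/s and ζ = 3/(2·3) = 0.5.
ζωₙ = 3/2 = 1.5, so ω_d = ωₙ√(1−ζ²) = √(ωₙ² − (ζωₙ)²) = √(9 − 1.5²) = √6.75 ≈ 2.598 rad/s.

ω_d ≈ 2.598 rad/s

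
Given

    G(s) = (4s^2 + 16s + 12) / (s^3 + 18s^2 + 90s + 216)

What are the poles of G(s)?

The poles are the roots of the denominator s^3 + 18s^2 + 90s + 216 = 0.
Trying s = -12: the polynomial evaluates to 0, so (s + 12) is a factor.
Dividing out leaves s^2 + 6s + 18 = 0.
The quadratic formula then gives s = -3 ± 3j.

s = -3 + 3j, -3 - 3j, -12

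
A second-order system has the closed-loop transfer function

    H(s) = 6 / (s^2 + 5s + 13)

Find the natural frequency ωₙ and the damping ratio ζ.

Compare the denominator to the standard form s^2 + 2ζωₙs + ωₙ².
ωₙ² = 13, so ωₙ = √13 ≈ 3.606 rad/s.
2ζωₙ = 5, so ζ = 5/(2·√13) ≈ 0.6934.

ωₙ ≈ 3.606 rad/s, ζ ≈ 0.6934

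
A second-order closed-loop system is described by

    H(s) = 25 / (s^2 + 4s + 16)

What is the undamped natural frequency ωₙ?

Compare the denominator to the standard form s^2 + 2ζωₙs + ωₙ².
ωₙ² = 16, so ωₙ = 4 rad/s.

ωₙ = 4 rad/s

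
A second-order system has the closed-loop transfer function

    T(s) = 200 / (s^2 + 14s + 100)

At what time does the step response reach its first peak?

Comparing s^2 + 14s + 100 to s^2 + 2ζωₙs + ωₙ²: ωₙ = 10 rad/s and ζ = 14/(2·10) = 0.7.
ζωₙ = 14/2 = 7, so ω_d = ωₙ√(1−ζ²) = √(ωₙ² − (ζωₙ)²) = √(100 − 7²) = √51 ≈ 7.141 rad/s.
t_p = π/ω_d = π/7.141 ≈ 0.4399 s.

t_p ≈ 0.4399 s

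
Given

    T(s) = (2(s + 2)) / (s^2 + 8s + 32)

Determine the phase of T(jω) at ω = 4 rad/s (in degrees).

∠T(j4) ≈ 0°

At s = j4: numerator = 4 + j8, denominator = 16 + j32.
∠T = ∠num − ∠den = 63.435° − (63.435°) = 0°.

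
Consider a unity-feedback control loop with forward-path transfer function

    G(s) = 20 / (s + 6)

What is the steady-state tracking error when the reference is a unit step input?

e_ss = 0.2308

G(s) has no poles at the origin.
This is a Type 0 system. Kp = lim_{s→0} G(s) = 20/6 = 10/3.
e_ss = 1/(1 + Kp) = 1/(1 + 10/3) = 3/13 ≈ 0.2308.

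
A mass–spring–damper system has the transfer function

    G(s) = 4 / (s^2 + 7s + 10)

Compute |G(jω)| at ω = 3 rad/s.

Substitute s = j3: numerator = 4, denominator = 1 + j21.
|G(j3)| = |4| / |1 + j21| = 4 / 21.024 ≈ 0.1903.

|G(j3)| ≈ 0.1903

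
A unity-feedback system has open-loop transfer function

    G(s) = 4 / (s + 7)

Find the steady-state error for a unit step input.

e_ss = 0.6364

G(s) has no poles at the origin.
This is a Type 0 system. Kp = lim_{s→0} G(s) = 4/7.
e_ss = 1/(1 + Kp) = 1/(1 + 4/7) = 7/11 ≈ 0.6364.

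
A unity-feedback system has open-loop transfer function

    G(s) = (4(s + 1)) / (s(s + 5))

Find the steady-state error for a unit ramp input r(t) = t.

G(s) has one pole at the origin.
This is a Type 1 system. Kv = lim_{s→0} s·G(s) = 4/5.
e_ss = 1/Kv = 1/(4/5) = 5/4 ≈ 1.250.

e_ss = 1.250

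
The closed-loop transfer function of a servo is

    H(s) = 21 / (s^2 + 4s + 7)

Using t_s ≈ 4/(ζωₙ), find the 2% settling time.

Comparing s^2 + 4s + 7 to s^2 + 2ζωₙs + ωₙ²: ωₙ = √7 ≈ 2.646 rad/s and ζ = 4/(2·√7) ≈ 0.7559.
ζωₙ = 4/2 = 2, so t_s ≈ 4/(ζωₙ) = 4/2 = 2 s.

t_s ≈ 2 s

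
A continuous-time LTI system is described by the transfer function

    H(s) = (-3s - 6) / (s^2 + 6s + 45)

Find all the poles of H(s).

s = -3 + 6j, -3 - 6j

The poles are the roots of the denominator s^2 + 6s + 45 = 0.
Using the quadratic formula: s = (-6 ± √(-144))/2 = -3 ± 6j.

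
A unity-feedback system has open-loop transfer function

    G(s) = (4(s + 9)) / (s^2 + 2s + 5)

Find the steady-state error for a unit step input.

G(s) has no poles at the origin.
This is a Type 0 system. Kp = lim_{s→0} G(s) = 36/5.
e_ss = 1/(1 + Kp) = 1/(1 + 36/5) = 5/41 ≈ 0.1220.

e_ss = 0.1220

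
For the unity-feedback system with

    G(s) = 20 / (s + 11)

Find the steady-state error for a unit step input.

e_ss = 0.3548

G(s) has no poles at the origin.
This is a Type 0 system. Kp = lim_{s→0} G(s) = 20/11.
e_ss = 1/(1 + Kp) = 1/(1 + 20/11) = 11/31 ≈ 0.3548.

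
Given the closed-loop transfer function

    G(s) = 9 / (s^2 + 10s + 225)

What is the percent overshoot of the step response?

Comparing s^2 + 10s + 225 to s^2 + 2ζωₙs + ωₙ²: ωₙ = 15 rad/s and ζ = 10/(2·15) ≈ 0.3333.
%OS = 100·exp(−πζ/√(1−ζ²)) = 100·exp(−π·0.3333/√(1−0.3333²)) ≈ 32.9%.

%OS ≈ 32.9%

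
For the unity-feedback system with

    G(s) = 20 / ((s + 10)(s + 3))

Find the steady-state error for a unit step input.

G(s) has no poles at the origin.
This is a Type 0 system. Kp = lim_{s→0} G(s) = 20/30 = 2/3.
e_ss = 1/(1 + Kp) = 1/(1 + 2/3) = 3/5 ≈ 0.6000.

e_ss = 0.6000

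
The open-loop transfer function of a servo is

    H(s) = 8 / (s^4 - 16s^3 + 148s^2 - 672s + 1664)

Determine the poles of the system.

s = 4 + 6j, 4 - 6j, 4 + 4j, 4 - 4j

The poles are the roots of the denominator s^4 - 16s^3 + 148s^2 - 672s + 1664 = 0.
No real roots exist; factor into two real quadratics: (s^2 - 8s + 52)(s^2 - 8s + 32) = 0.
Each quadratic gives a conjugate pair via the quadratic formula.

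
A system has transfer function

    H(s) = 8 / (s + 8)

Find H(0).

Set s = 0: H(0) = (8) / (8) = 1.

H(0) = 1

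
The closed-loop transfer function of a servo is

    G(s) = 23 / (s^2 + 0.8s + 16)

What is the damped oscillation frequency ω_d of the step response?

ω_d ≈ 3.980 rad/s

Comparing s^2 + 0.8s + 16 to s^2 + 2ζωₙs + ωₙ²: ωₙ = 4 rad/s and ζ = 0.8/(2·4) = 0.1.
ζωₙ = 0.8/2 = 0.4, so ω_d = ωₙ√(1−ζ²) = √(ωₙ² − (ζωₙ)²) = √(16 − 0.4²) = √15.84 ≈ 3.980 rad/s.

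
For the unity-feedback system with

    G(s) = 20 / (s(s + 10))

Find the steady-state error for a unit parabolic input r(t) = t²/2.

e_ss = ∞

G(s) has one pole at the origin.
This is a Type 1 system; Ka = lim_{s→0} s^2·G(s) = 0, so the steady-state error for a parabola input is infinite.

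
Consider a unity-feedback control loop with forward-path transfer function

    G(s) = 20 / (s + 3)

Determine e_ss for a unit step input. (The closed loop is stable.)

e_ss = 0.1304

G(s) has no poles at the origin.
This is a Type 0 system. Kp = lim_{s→0} G(s) = 20/3.
e_ss = 1/(1 + Kp) = 1/(1 + 20/3) = 3/23 ≈ 0.1304.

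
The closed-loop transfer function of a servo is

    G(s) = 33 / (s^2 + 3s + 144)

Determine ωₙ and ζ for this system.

ωₙ = 12 rad/s, ζ = 0.125

Compare the denominator to the standard form s^2 + 2ζωₙs + ωₙ².
ωₙ² = 144, so ωₙ = 12 rad/s.
2ζωₙ = 3, so ζ = 3/(2·12) = 0.125.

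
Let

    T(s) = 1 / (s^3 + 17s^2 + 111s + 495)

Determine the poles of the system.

s = -3 + 6j, -3 - 6j, -11

The poles are the roots of the denominator s^3 + 17s^2 + 111s + 495 = 0.
Trying s = -11: the polynomial evaluates to 0, so (s + 11) is a factor.
Dividing out leaves s^2 + 6s + 45 = 0.
The quadratic formula then gives s = -3 ± 6j.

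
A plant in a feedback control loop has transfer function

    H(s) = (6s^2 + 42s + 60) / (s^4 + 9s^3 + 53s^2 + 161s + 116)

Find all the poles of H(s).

The poles are the roots of the denominator s^4 + 9s^3 + 53s^2 + 161s + 116 = 0.
Trying s = -4: the polynomial evaluates to 0, so (s + 4) is a factor.
Dividing out leaves s^3 + 5s^2 + 33s + 29 = 0.
This factors further as (s^2 + 4s + 29)(s + 1) = 0.

s = -2 ± 5j, -4, -1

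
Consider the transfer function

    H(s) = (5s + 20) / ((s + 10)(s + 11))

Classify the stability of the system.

stable

The poles can be read from the denominator factors: s = -10, -11.
Since all poles lie strictly in the left half-plane, the system is stable.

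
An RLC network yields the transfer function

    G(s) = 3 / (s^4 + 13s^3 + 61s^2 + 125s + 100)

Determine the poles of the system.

s = -2 + j, -2 - j, -5, -4

The poles are the roots of the denominator s^4 + 13s^3 + 61s^2 + 125s + 100 = 0.
Trying s = -5: the polynomial evaluates to 0, so (s + 5) is a factor.
Dividing out leaves s^3 + 8s^2 + 21s + 20 = 0.
This factors further as (s^2 + 4s + 5)(s + 4) = 0.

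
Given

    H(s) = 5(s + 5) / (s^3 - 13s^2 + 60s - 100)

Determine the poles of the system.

s = 5, 4 + 2j, 4 - 2j

The poles are the roots of the denominator s^3 - 13s^2 + 60s - 100 = 0.
Trying s = 5: the polynomial evaluates to 0, so (s - 5) is a factor.
Dividing out leaves s^2 - 8s + 20 = 0.
The quadratic formula then gives s = 4 ± 2j.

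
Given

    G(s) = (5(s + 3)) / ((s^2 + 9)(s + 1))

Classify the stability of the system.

marginally stable

The poles can be read from the denominator factors: s = ±3j, -1.
Since the simple pole(s) at s = ±3j lie on the jω-axis with none in the right half-plane, the system is marginally stable.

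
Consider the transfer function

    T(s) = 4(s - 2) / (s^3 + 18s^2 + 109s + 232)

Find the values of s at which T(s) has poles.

The poles are the roots of the denominator s^3 + 18s^2 + 109s + 232 = 0.
Trying s = -8: the polynomial evaluates to 0, so (s + 8) is a factor.
Dividing out leaves s^2 + 10s + 29 = 0.
The quadratic formula then gives s = -5 ± 2j.

s = -5 ± 2j, -8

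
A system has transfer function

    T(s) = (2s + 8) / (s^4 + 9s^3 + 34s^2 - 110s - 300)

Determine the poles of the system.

s = -5 + 5j, -5 - 5j, 3, -2

The poles are the roots of the denominator s^4 + 9s^3 + 34s^2 - 110s - 300 = 0.
Trying s = 3: the polynomial evaluates to 0, so (s - 3) is a factor.
Dividing out leaves s^3 + 12s^2 + 70s + 100 = 0.
This factors further as (s^2 + 10s + 50)(s + 2) = 0.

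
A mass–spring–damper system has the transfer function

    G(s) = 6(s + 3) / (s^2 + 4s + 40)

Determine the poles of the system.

The poles are the roots of the denominator s^2 + 4s + 40 = 0.
Using the quadratic formula: s = (-4 ± √(-144))/2 = -2 ± 6j.

s = -2 ± 6j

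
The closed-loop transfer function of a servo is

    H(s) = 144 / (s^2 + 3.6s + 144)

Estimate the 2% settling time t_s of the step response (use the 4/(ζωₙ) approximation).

t_s ≈ 2.222 s

Comparing s^2 + 3.6s + 144 to s^2 + 2ζωₙs + ωₙ²: ωₙ = 12 rad/s and ζ = 3.6/(2·12) = 0.15.
ζωₙ = 3.6/2 = 1.8, so t_s ≈ 4/(ζωₙ) = 4/1.8 ≈ 2.222 s.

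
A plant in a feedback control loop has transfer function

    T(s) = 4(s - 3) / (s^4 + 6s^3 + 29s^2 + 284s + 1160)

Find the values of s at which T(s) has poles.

The poles are the roots of the denominator s^4 + 6s^3 + 29s^2 + 284s + 1160 = 0.
No real roots exist; factor into two real quadratics: (s^2 - 4s + 40)(s^2 + 10s + 29) = 0.
Each quadratic gives a conjugate pair via the quadratic formula.

s = 2 + 6j, 2 - 6j, -5 + 2j, -5 - 2j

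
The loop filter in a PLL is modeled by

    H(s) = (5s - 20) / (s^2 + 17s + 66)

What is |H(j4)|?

|H(j4)| ≈ 0.3351

Substitute s = j4: numerator = -20 + j20, denominator = 50 + j68.
|H(j4)| = |-20 + j20| / |50 + j68| = 28.284 / 84.404 ≈ 0.3351.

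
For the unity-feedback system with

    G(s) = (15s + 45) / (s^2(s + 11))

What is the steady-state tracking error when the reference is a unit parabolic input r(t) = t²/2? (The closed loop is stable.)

e_ss = 0.2444

G(s) has 2 poles at the origin.
This is a Type 2 system. Ka = lim_{s→0} s^2·G(s) = 45/11.
e_ss = 1/Ka = 1/(45/11) = 11/45 ≈ 0.2444.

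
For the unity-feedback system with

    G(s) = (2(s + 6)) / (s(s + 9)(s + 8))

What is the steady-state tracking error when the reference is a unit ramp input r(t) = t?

G(s) has one pole at the origin.
This is a Type 1 system. Kv = lim_{s→0} s·G(s) = 12/72 = 1/6.
e_ss = 1/Kv = 1/(1/6) = 6.

e_ss = 6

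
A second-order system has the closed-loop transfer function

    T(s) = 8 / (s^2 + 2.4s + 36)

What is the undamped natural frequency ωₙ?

ωₙ = 6 rad/s

Compare the denominator to the standard form s^2 + 2ζωₙs + ωₙ².
ωₙ² = 36, so ωₙ = 6 rad/s.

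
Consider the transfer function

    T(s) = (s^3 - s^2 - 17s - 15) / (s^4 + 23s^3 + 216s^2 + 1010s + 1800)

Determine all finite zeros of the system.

Set the numerator to zero: s^3 - s^2 - 17s - 15 = 0.
Factoring: (s - 5)(s + 1)(s + 3) = 0.

s = 5, -1, -3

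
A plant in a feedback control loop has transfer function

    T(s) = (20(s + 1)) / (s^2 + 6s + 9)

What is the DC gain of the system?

T(0) = 20/9 ≈ 2.222

Set s = 0: T(0) = (20) / (9) = 20/9.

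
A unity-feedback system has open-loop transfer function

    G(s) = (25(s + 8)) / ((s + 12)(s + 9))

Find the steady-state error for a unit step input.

G(s) has no poles at the origin.
This is a Type 0 system. Kp = lim_{s→0} G(s) = 200/108 = 50/27.
e_ss = 1/(1 + Kp) = 1/(1 + 50/27) = 27/77 ≈ 0.3506.

e_ss = 0.3506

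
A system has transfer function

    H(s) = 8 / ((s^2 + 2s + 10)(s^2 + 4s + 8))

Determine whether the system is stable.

stable

The poles can be read from the denominator factors: s = -1 ± 3j, -2 ± 2j.
Since all poles lie strictly in the left half-plane, the system is stable.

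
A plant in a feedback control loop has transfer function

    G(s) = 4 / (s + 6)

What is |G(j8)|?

Substitute s = j8: numerator = 4, denominator = 6 + j8.
|G(j8)| = |4| / |6 + j8| = 4 / 10 = 0.4000.

|G(j8)| = 0.4000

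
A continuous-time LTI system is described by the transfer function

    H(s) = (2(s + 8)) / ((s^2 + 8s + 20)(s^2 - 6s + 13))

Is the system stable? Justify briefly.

unstable

The poles can be read from the denominator factors: s = -4 ± 2j, 3 ± 2j.
Since the pole(s) at s = 3 + 2j, 3 - 2j lie in the right half-plane, the system is unstable.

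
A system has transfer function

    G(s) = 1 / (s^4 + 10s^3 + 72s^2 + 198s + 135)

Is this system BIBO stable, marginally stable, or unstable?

The denominator s^4 + 10s^3 + 72s^2 + 198s + 135 factors as (s + 3)(s^2 + 6s + 45)(s + 1), giving poles at s = -3, -3 + 6j, -3 - 6j, -1.
Since all poles lie strictly in the left half-plane, the system is stable.

stable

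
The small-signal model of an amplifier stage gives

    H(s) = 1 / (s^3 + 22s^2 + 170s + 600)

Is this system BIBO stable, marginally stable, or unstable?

The denominator s^3 + 22s^2 + 170s + 600 factors as (s + 12)(s^2 + 10s + 50), giving poles at s = -12, -5 ± 5j.
Since all poles lie strictly in the left half-plane, the system is stable.

stable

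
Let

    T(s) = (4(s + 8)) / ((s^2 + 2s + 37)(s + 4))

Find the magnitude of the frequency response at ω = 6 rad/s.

|T(j6)| ≈ 0.4607

Substitute s = j6: numerator = 32 + j24, denominator = -68 + j54.
|T(j6)| = |32 + j24| / |-68 + j54| = 40 / 86.833 ≈ 0.4607.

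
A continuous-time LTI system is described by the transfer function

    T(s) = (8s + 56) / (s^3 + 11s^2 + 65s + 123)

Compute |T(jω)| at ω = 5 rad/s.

Substitute s = j5: numerator = 56 + j40, denominator = -152 + j200.
|T(j5)| = |56 + j40| / |-152 + j200| = 68.819 / 251.21 ≈ 0.2740.

|T(j5)| ≈ 0.2740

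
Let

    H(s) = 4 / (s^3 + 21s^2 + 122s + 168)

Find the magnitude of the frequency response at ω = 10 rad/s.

Substitute s = j10: numerator = 4, denominator = -1932 + j220.
|H(j10)| = |4| / |-1932 + j220| = 4 / 1944.5 ≈ 0.002057.

|H(j10)| ≈ 0.002057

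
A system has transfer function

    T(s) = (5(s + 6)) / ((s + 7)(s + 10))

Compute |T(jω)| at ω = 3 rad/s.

Substitute s = j3: numerator = 30 + j15, denominator = 61 + j51.
|T(j3)| = |30 + j15| / |61 + j51| = 33.541 / 79.511 ≈ 0.4218.

|T(j3)| ≈ 0.4218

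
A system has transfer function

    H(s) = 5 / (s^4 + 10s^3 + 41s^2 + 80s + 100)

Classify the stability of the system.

stable

The denominator s^4 + 10s^3 + 41s^2 + 80s + 100 factors as (s^2 + 8s + 20)(s^2 + 2s + 5), giving poles at s = -4 ± 2j, -1 ± 2j.
Since all poles lie strictly in the left half-plane, the system is stable.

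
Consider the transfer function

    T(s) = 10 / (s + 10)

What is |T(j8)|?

|T(j8)| ≈ 0.7809

Substitute s = j8: numerator = 10, denominator = 10 + j8.
|T(j8)| = |10| / |10 + j8| = 10 / 12.806 ≈ 0.7809.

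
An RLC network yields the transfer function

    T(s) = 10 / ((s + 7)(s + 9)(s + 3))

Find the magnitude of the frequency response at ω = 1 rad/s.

|T(j1)| ≈ 0.04939

Substitute s = j1: numerator = 10, denominator = 170 + j110.
|T(j1)| = |10| / |170 + j110| = 10 / 202.48 ≈ 0.04939.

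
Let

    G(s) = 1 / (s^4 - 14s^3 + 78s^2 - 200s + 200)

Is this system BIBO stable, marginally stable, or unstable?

The denominator s^4 - 14s^3 + 78s^2 - 200s + 200 factors as (s^2 - 6s + 10)(s^2 - 8s + 20), giving poles at s = 3 ± j, 4 ± 2j.
Since the pole(s) at s = 3 ± j, 4 ± 2j lie in the right half-plane, the system is unstable.

unstable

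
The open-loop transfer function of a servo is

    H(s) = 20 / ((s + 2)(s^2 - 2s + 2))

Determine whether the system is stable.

The poles can be read from the denominator factors: s = -2, 1 + j, 1 - j.
Since the pole(s) at s = 1 ± j lie in the right half-plane, the system is unstable.

unstable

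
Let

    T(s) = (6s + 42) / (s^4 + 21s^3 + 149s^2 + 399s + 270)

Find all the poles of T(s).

The poles are the roots of the denominator s^4 + 21s^3 + 149s^2 + 399s + 270 = 0.
Trying s = -1: the polynomial evaluates to 0, so (s + 1) is a factor.
Dividing out leaves s^3 + 20s^2 + 129s + 270 = 0.
This factors further as (s + 5)(s + 6)(s + 9) = 0.

s = -1, -5, -6, -9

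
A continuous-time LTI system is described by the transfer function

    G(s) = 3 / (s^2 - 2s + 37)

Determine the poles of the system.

The poles are the roots of the denominator s^2 - 2s + 37 = 0.
Using the quadratic formula: s = (2 ± √(-144))/2 = 1 ± 6j.

s = 1 ± 6j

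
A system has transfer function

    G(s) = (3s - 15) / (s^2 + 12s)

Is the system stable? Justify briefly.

The denominator s^2 + 12s factors as s(s + 12), giving poles at s = 0, -12.
Since the simple pole(s) at s = 0 lie on the jω-axis with none in the right half-plane, the system is marginally stable.

marginally stable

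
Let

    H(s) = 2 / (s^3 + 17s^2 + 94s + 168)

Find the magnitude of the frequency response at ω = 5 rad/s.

Substitute s = j5: numerator = 2, denominator = -257 + j345.
|H(j5)| = |2| / |-257 + j345| = 2 / 430.20 ≈ 0.004649.

|H(j5)| ≈ 0.004649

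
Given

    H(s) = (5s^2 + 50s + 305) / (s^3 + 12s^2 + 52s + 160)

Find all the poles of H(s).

The poles are the roots of the denominator s^3 + 12s^2 + 52s + 160 = 0.
Trying s = -8: the polynomial evaluates to 0, so (s + 8) is a factor.
Dividing out leaves s^2 + 4s + 20 = 0.
The quadratic formula then gives s = -2 ± 4j.

s = -2 ± 4j, -8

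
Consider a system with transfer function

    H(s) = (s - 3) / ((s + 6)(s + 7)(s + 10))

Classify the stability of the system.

The poles can be read from the denominator factors: s = -6, -7, -10.
Since all poles lie strictly in the left half-plane, the system is stable.

stable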